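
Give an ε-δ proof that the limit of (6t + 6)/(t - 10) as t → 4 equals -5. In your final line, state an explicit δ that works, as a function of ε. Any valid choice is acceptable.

Suppose ε > 0. We want δ > 0 with 0 < |t − 4| < δ ⇒ |(6t + 6)/(t - 10) + 5| < ε.
Combining over a common denominator, (6t + 6)/(t - 10) + 5 = [(6t + 6)·(-6) − 30·(t - 10)] / [(-6)·(t - 10)] = -66(t − 4) / ((-6)(t - 10)).
So |(6t + 6)/(t - 10) + 5| = 66|t − 4| / (6·|t − 10|).
Restrict δ ≤ 3. Then |t − 4| < 3 gives |t − 10| = |(t − 4) + (-6)| ≥ 6 − 3 = 3.
Hence |(6t + 6)/(t - 10) + 5| < 66|t − 4|/(6·3) = (11/3)|t − 4|, which is < ε once |t − 4| < (3/11)ε.
Take δ = min(3, (3/11)ε). Then 0 < |t − 4| < δ forces both bounds, so |(6t + 6)/(t - 10) + 5| < ε.

δ = min(3, (3/11)ε)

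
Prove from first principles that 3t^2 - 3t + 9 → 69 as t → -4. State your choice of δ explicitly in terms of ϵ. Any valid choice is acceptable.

Suppose ϵ > 0. We want δ > 0 such that 0 < |t + 4| < δ implies |(3t^2 - 3t + 9) − 69| < ϵ.
(3t^2 - 3t + 9) − 69 = 3t^2 - 3t - 60 = (t + 4)(3t - 15).
So |(3t^2 - 3t + 9) − 69| = |t + 4|·|3t - 15|.
Assume first that |t + 4| < 1, so |t| < 5. Then |3t - 15| ≤ 3·5 + 15 = 30.
Hence |(3t^2 - 3t + 9) − 69| ≤ 30|t + 4| < ϵ provided |t + 4| < ϵ/30.
Take δ = min(1, ϵ/30). Then 0 < |t + 4| < δ gives both |t + 4| < 1 and |t + 4| < ϵ/30, so |(3t^2 - 3t + 9) − 69| < ϵ.

δ = min(1, ϵ/30)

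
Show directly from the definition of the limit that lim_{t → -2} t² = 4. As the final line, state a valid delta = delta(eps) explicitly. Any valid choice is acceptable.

delta = min(2, eps/6)

Fix eps > 0. We seek delta > 0 with 0 < |t + 2| < delta ⇒ |t² − 4| < eps.
Factor: t² − 4 = (t + 2)(t - 2), so |t² − 4| = |t + 2|·|t - 2|.
Impose delta ≤ 2 so that |t| < 4; then |t - 2| ≤ 6.
Hence |t² − 4| ≤ 6|t + 2|, which is < eps once |t + 2| < eps/6.
Take delta = min(2, eps/6). If 0 < |t + 2| < delta then both bounds hold and |t² − 4| ≤ 6|t + 2| < 6·(eps/6) = eps.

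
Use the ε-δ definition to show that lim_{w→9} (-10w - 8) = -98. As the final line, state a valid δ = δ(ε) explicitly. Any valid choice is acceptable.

Suppose ε > 0. We need δ > 0 so that 0 < |w − 9| < δ implies |(-10w - 8) + 98| < ε.
Since (-10w - 8) + 98 = -10(w − 9), we have |(-10w - 8) + 98| = 10|w − 9|.
So 10|w − 9| < ε exactly when |w − 9| < ε/10.
Take δ = ε/10. If 0 < |w − 9| < δ then |(-10w - 8) + 98| = 10|w − 9| < 10·(ε/10) = ε.

δ = ε/10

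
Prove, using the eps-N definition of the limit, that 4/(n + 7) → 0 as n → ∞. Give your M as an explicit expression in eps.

M = 4/eps

Let eps > 0. For n ≥ 1, |4/(n + 7) − 0| = 4/(n + 7) ≤ 4/n.
We need 4/n < eps, i.e. n > 4/eps.
Take M = 4/eps. If n > M then |4/(n + 7)| ≤ 4/n < eps.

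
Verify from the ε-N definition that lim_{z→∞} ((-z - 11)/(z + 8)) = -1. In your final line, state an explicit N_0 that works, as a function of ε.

N_0 = 3/ε

Suppose ε > 0. We seek N_0 > 0 such that z > N_0 implies |(-z - 11)/(z + 8) + 1| < ε.
(-z - 11)/(z + 8) + 1 = ((-z - 11) − (-1)(z + 8)) / ((z + 8)) = -3/((z + 8)).
For z > 0 we have z + 8 > z, so |(-z - 11)/(z + 8) + 1| = 3/((z + 8)) < 3/(z) = 3/z.
Thus |(-z - 11)/(z + 8) + 1| < ε whenever z > 3/ε.
Take N_0 = 3/ε. If z > N_0 then |(-z - 11)/(z + 8) + 1| < 3/z < ε.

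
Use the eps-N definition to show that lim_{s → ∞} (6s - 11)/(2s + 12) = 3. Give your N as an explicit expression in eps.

N = (47/2)/eps

Fix eps > 0. We seek N > 0 such that s > N implies |(6s - 11)/(2s + 12) − 3| < eps.
(6s - 11)/(2s + 12) − 3 = (2(6s - 11) − 6(2s + 12)) / (2(2s + 12)) = -94/(2(2s + 12)).
For s > 0 we have 2s + 12 > 2s, so |(6s - 11)/(2s + 12) − 3| = 94/(2(2s + 12)) < 94/(2·2s) = (47/2)/s.
Thus |(6s - 11)/(2s + 12) − 3| < eps whenever s > (47/2)/eps.
Take N = (47/2)/eps. If s > N then |(6s - 11)/(2s + 12) − 3| < (47/2)/s < eps.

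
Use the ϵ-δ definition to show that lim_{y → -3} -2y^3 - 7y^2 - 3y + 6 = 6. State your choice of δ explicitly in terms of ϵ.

δ = min(1, ϵ/36)

Let ϵ > 0. We want δ > 0 such that 0 < |y + 3| < δ implies |(-2y^3 - 7y^2 - 3y + 6) − 6| < ϵ.
(-2y^3 - 7y^2 - 3y + 6) − 6 = -2y^3 - 7y^2 - 3y = (y + 3)(-2y^2 - y).
So |(-2y^3 - 7y^2 - 3y + 6) − 6| = |y + 3|·|-2y^2 - y|.
Assume first that |y + 3| < 1, so |y| < 4. Then |-2y^2 - y| ≤ 2·4^2 + 4 = 36.
Hence |(-2y^3 - 7y^2 - 3y + 6) − 6| ≤ 36|y + 3| < ϵ provided |y + 3| < ϵ/36.
Take δ = min(1, ϵ/36). Then 0 < |y + 3| < δ gives both |y + 3| < 1 and |y + 3| < ϵ/36, so |(-2y^3 - 7y^2 - 3y + 6) − 6| < ϵ.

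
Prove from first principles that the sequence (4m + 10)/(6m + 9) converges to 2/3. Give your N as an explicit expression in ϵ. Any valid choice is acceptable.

Fix ϵ > 0. For m ≥ 1, |(4m + 10)/(6m + 9) − (2/3)| = |24|/(6(6m + 9)) = 24/(6(6m + 9)).
Since 6m + 9 ≥ 6m for m ≥ 1, this is ≤ 24/(6·6m) = (2/3)/m.
So |(4m + 10)/(6m + 9) − (2/3)| < ϵ whenever m > (2/3)/ϵ.
Take N = (2/3)/ϵ. If m > N then |(4m + 10)/(6m + 9) − (2/3)| ≤ (2/3)/m < ϵ.

N = (2/3)/ϵ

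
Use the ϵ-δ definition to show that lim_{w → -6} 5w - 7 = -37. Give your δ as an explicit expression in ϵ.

Fix ϵ > 0. We need δ > 0 so that 0 < |w + 6| < δ implies |(5w - 7) + 37| < ϵ.
|(5w - 7) + 37| = |5w + 30| = 5|w + 6|.
Thus it suffices that |w + 6| < ϵ/5.
Choosing δ = ϵ/5 gives |(5w - 7) + 37| = 5|w + 6| < ϵ whenever |w + 6| < δ.

δ = ϵ/5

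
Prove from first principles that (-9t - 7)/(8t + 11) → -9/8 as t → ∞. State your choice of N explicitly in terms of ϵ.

Suppose ϵ > 0. We seek N > 0 such that t > N implies |(-9t - 7)/(8t + 11) + 9/8| < ϵ.
(-9t - 7)/(8t + 11) + 9/8 = (8(-9t - 7) − (-9)(8t + 11)) / (8(8t + 11)) = 43/(8(8t + 11)).
For t > 0 we have 8t + 11 > 8t, so |(-9t - 7)/(8t + 11) + 9/8| = 43/(8(8t + 11)) < 43/(8·8t) = (43/64)/t.
Thus |(-9t - 7)/(8t + 11) + 9/8| < ϵ whenever t > (43/64)/ϵ.
Take N = (43/64)/ϵ. If t > N then |(-9t - 7)/(8t + 11) + 9/8| < (43/64)/t < ϵ.

N = (43/64)/ϵ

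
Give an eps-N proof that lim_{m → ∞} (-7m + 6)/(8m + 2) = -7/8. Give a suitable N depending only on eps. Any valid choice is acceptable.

N = (31/32)/eps

Let eps > 0. For m ≥ 1, |(-7m + 6)/(8m + 2) + 7/8| = |62|/(8(8m + 2)) = 62/(8(8m + 2)).
Since 8m + 2 ≥ 8m for m ≥ 1, this is ≤ 62/(8·8m) = (31/32)/m.
So |(-7m + 6)/(8m + 2) + 7/8| < eps whenever m > (31/32)/eps.
Take N = (31/32)/eps. If m > N then |(-7m + 6)/(8m + 2) + 7/8| ≤ (31/32)/m < eps.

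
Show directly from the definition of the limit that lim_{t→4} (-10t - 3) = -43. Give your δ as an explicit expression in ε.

Suppose ε > 0. We need δ > 0 so that 0 < |t − 4| < δ implies |(-10t - 3) + 43| < ε.
Since (-10t - 3) + 43 = -10(t − 4), we have |(-10t - 3) + 43| = 10|t − 4|.
So 10|t − 4| < ε exactly when |t − 4| < ε/10.
Choosing δ = ε/10 gives |(-10t - 3) + 43| = 10|t − 4| < ε whenever |t − 4| < δ.

δ = ε/10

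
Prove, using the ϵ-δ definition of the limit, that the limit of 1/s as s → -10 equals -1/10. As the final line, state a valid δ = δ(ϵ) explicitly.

δ = min(5, 50ϵ)

Let ϵ > 0 be given. We seek δ > 0 such that 0 < |s + 10| < δ implies |1/s + 1/10| < ϵ.
|1/s + 1/10| = |-10 − s|/(10·|s|) = |s + 10|/(10|s|).
Require δ ≤ 5 so that |s| > 10 − 5 = 5, hence 10|s| > 50.
Then |1/s + 1/10| < |s + 10|/50, which is < ϵ when |s + 10| < 50ϵ.
Take δ = min(5, 50ϵ). Then 0 < |s + 10| < δ gives both |s + 10| < 5 and |s + 10| < 50ϵ, so |1/s + 1/10| < ϵ.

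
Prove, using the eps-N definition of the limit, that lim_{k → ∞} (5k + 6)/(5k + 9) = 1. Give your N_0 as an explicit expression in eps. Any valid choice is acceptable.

N_0 = (3/5)/eps

Fix eps > 0. For k ≥ 1, |(5k + 6)/(5k + 9) − 1| = |-15|/(5(5k + 9)) = 15/(5(5k + 9)).
Since 5k + 9 ≥ 5k for k ≥ 1, this is ≤ 15/(5·5k) = (3/5)/k.
So |(5k + 6)/(5k + 9) − 1| < eps whenever k > (3/5)/eps.
Take N_0 = (3/5)/eps. If k > N_0 then |(5k + 6)/(5k + 9) − 1| ≤ (3/5)/k < eps.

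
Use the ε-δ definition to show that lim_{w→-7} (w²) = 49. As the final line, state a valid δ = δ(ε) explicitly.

δ = min(1, ε/15)

Suppose ε > 0. We seek δ > 0 with 0 < |w + 7| < δ ⇒ |w² − 49| < ε.
Factor: w² − 49 = (w + 7)(w - 7), so |w² − 49| = |w + 7|·|w - 7|.
Impose δ ≤ 1 so that |w| < 8; then |w - 7| ≤ 15.
Hence |w² − 49| ≤ 15|w + 7|, which is < ε once |w + 7| < ε/15.
Take δ = min(1, ε/15). If 0 < |w + 7| < δ then both bounds hold and |w² − 49| ≤ 15|w + 7| < 15·(ε/15) = ε.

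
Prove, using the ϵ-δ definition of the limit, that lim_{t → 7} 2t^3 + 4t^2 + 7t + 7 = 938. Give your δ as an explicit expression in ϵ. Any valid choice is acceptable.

δ = min(1, ϵ/405)

Let ϵ > 0 be given. We want δ > 0 such that 0 < |t − 7| < δ implies |(2t^3 + 4t^2 + 7t + 7) − 938| < ϵ.
(2t^3 + 4t^2 + 7t + 7) − 938 = 2t^3 + 4t^2 + 7t - 931 = (t − 7)(2t^2 + 18t + 133).
So |(2t^3 + 4t^2 + 7t + 7) − 938| = |t − 7|·|2t^2 + 18t + 133|.
Assume first that |t − 7| < 1, so |t| < 8. Then |2t^2 + 18t + 133| ≤ 2·8^2 + 18·8 + 133 = 405.
Hence |(2t^3 + 4t^2 + 7t + 7) − 938| ≤ 405|t − 7| < ϵ provided |t − 7| < ϵ/405.
Take δ = min(1, ϵ/405). Then 0 < |t − 7| < δ gives both |t − 7| < 1 and |t − 7| < ϵ/405, so |(2t^3 + 4t^2 + 7t + 7) − 938| < ϵ.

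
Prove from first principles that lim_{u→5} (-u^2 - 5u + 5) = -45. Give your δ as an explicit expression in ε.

δ = min(1, ε/16)

Let ε > 0 be given. We want δ > 0 such that 0 < |u − 5| < δ implies |(-u^2 - 5u + 5) + 45| < ε.
(-u^2 - 5u + 5) + 45 = -u^2 - 5u + 50 = (u − 5)(-u - 10).
So |(-u^2 - 5u + 5) + 45| = |u − 5|·|-u - 10|.
Require δ ≤ 1. Then |u − 5| < 1 gives |u| < 6, and by the triangle inequality |-u - 10| ≤ 6 + 10 = 16.
Hence |(-u^2 - 5u + 5) + 45| ≤ 16|u − 5| < ε provided |u − 5| < ε/16.
Take δ = min(1, ε/16). Then 0 < |u − 5| < δ gives both |u − 5| < 1 and |u − 5| < ε/16, so |(-u^2 - 5u + 5) + 45| < ε.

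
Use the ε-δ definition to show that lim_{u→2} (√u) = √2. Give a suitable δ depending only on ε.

δ = min(2, √2·ε)

Suppose ε > 0. We want δ > 0 such that 0 < |u − 2| < δ implies |√u − √2| < ε.
Rationalise: √u − √2 = (u − 2)/(√u + √2), so |√u − √2| = |u − 2|/(√u + √2).
Restrict δ ≤ 2 so that |u − 2| < 2 forces u > 0, and then √u + √2 > √2.
Hence |√u − √2| < |u − 2|/√2, which is < ε once |u − 2| < √2·ε.
Take δ = min(2, √2·ε). If 0 < |u − 2| < δ then u > 0 and |√u − √2| < |u − 2|/√2 < ε.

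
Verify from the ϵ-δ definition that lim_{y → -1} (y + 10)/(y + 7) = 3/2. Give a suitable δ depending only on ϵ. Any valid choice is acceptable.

Suppose ϵ > 0. We want δ > 0 with 0 < |y + 1| < δ ⇒ |(y + 10)/(y + 7) − (3/2)| < ϵ.
Combining over a common denominator, (y + 10)/(y + 7) − (3/2) = [(y + 10)·6 − 9·(y + 7)] / [6·(y + 7)] = -3(y + 1) / (6(y + 7)).
So |(y + 10)/(y + 7) − (3/2)| = 3|y + 1| / (6·|y + 7|).
Require δ ≤ 3, so |y + 7| ≥ |6| − |y + 1| > 6 − 3 = 3.
Hence |(y + 10)/(y + 7) − (3/2)| < 3|y + 1|/(6·3) = (1/6)|y + 1|, which is < ϵ once |y + 1| < 6ϵ.
Take δ = min(3, 6ϵ). Then 0 < |y + 1| < δ forces both bounds, so |(y + 10)/(y + 7) − (3/2)| < ϵ.

δ = min(3, 6ϵ)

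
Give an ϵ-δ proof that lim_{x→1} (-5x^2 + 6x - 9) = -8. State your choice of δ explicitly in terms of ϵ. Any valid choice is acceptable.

δ = min(2, ϵ/16)

Suppose ϵ > 0. We want δ > 0 such that 0 < |x − 1| < δ implies |(-5x^2 + 6x - 9) + 8| < ϵ.
(-5x^2 + 6x - 9) + 8 = -5x^2 + 6x - 1 = (x − 1)(-5x + 1).
So |(-5x^2 + 6x - 9) + 8| = |x − 1|·|-5x + 1|.
Require δ ≤ 2. Then |x − 1| < 2 gives |x| < 3, and by the triangle inequality |-5x + 1| ≤ 5·3 + 1 = 16.
Hence |(-5x^2 + 6x - 9) + 8| ≤ 16|x − 1| < ϵ provided |x − 1| < ϵ/16.
Take δ = min(2, ϵ/16). Then 0 < |x − 1| < δ gives both |x − 1| < 2 and |x − 1| < ϵ/16, so |(-5x^2 + 6x - 9) + 8| < ϵ.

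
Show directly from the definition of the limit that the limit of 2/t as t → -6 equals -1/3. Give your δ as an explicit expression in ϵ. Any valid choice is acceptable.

δ = min(3, 9ϵ)

Fix ϵ > 0. We seek δ > 0 such that 0 < |t + 6| < δ implies |2/t + 1/3| < ϵ.
|2/t + 1/3| = 2·|-6 − t|/(6·|t|) = 2|t + 6|/(6|t|).
Require δ ≤ 3 so that |t| > 6 − 3 = 3, hence 6|t| > 18.
Then |2/t + 1/3| < 2|t + 6|/18, which is < ϵ when |t + 6| < 9ϵ.
Take δ = min(3, 9ϵ). Then 0 < |t + 6| < δ gives both |t + 6| < 3 and |t + 6| < 9ϵ, so |2/t + 1/3| < ϵ.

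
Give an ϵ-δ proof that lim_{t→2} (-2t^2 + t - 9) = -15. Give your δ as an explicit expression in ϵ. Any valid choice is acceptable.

δ = min(2, ϵ/11)

Suppose ϵ > 0. We want δ > 0 such that 0 < |t − 2| < δ implies |(-2t^2 + t - 9) + 15| < ϵ.
(-2t^2 + t - 9) + 15 = -2t^2 + t + 6 = (t − 2)(-2t - 3).
So |(-2t^2 + t - 9) + 15| = |t − 2|·|-2t - 3|.
Assume first that |t − 2| < 2, so |t| < 4. Then |-2t - 3| ≤ 2·4 + 3 = 11.
Hence |(-2t^2 + t - 9) + 15| ≤ 11|t − 2| < ϵ provided |t − 2| < ϵ/11.
Take δ = min(2, ϵ/11). Then 0 < |t − 2| < δ gives both |t − 2| < 2 and |t − 2| < ϵ/11, so |(-2t^2 + t - 9) + 15| < ϵ.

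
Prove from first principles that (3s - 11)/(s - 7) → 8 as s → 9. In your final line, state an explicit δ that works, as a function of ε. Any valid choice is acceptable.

Fix ε > 0. We want δ > 0 with 0 < |s − 9| < δ ⇒ |(3s - 11)/(s - 7) − 8| < ε.
Combining over a common denominator, (3s - 11)/(s - 7) − 8 = [(3s - 11)·2 − 16·(s - 7)] / [2·(s - 7)] = -10(s − 9) / (2(s - 7)).
So |(3s - 11)/(s - 7) − 8| = 10|s − 9| / (2·|s − 7|).
Restrict δ ≤ 1. Then |s − 9| < 1 gives |s − 7| = |(s − 9) + 2| ≥ 2 − 1 = 1.
Hence |(3s - 11)/(s - 7) − 8| < 10|s − 9|/(2·1) = 5|s − 9|, which is < ε once |s − 9| < (1/5)ε.
Take δ = min(1, (1/5)ε). Then 0 < |s − 9| < δ forces both bounds, so |(3s - 11)/(s - 7) − 8| < ε.

δ = min(1, (1/5)ε)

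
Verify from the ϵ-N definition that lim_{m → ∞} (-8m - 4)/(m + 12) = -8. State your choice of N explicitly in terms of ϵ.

N = 92/ϵ

Fix ϵ > 0. For m ≥ 1, |(-8m - 4)/(m + 12) + 8| = |92|/((m + 12)) = 92/((m + 12)).
Since m + 12 ≥ m for m ≥ 1, this is ≤ 92/(m) = 92/m.
So |(-8m - 4)/(m + 12) + 8| < ϵ whenever m > 92/ϵ.
Take N = 92/ϵ. If m > N then |(-8m - 4)/(m + 12) + 8| ≤ 92/m < ϵ.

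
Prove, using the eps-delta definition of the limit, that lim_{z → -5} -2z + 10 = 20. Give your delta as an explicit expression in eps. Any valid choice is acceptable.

delta = eps/2

Suppose eps > 0. We need delta > 0 so that 0 < |z + 5| < delta implies |(-2z + 10) − 20| < eps.
Since (-2z + 10) − 20 = -2(z + 5), we have |(-2z + 10) − 20| = 2|z + 5|.
So 2|z + 5| < eps exactly when |z + 5| < eps/2.
Choosing delta = eps/2 gives |(-2z + 10) − 20| = 2|z + 5| < eps whenever |z + 5| < delta.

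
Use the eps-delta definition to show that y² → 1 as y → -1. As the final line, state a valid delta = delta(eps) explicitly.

delta = min(1, eps/3)

Let eps > 0. We seek delta > 0 with 0 < |y + 1| < delta ⇒ |y² − 1| < eps.
Factor: y² − 1 = (y + 1)(y - 1), so |y² − 1| = |y + 1|·|y - 1|.
Restrict delta ≤ 1. Then |y + 1| < 1 gives |y| < 2, so by the triangle inequality |y - 1| ≤ 2 + 1 = 3.
Hence |y² − 1| ≤ 3|y + 1|, which is < eps once |y + 1| < eps/3.
Take delta = min(1, eps/3). If 0 < |y + 1| < delta then both bounds hold and |y² − 1| ≤ 3|y + 1| < 3·(eps/3) = eps.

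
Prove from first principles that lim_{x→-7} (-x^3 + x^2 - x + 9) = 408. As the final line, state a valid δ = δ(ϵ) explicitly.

Suppose ϵ > 0. We want δ > 0 such that 0 < |x + 7| < δ implies |(-x^3 + x^2 - x + 9) − 408| < ϵ.
(-x^3 + x^2 - x + 9) − 408 = -x^3 + x^2 - x - 399 = (x + 7)(-x^2 + 8x - 57).
So |(-x^3 + x^2 - x + 9) − 408| = |x + 7|·|-x^2 + 8x - 57|.
Assume first that |x + 7| < 2, so |x| < 9. Then |-x^2 + 8x - 57| ≤ 9^2 + 8·9 + 57 = 210.
Hence |(-x^3 + x^2 - x + 9) − 408| ≤ 210|x + 7| < ϵ provided |x + 7| < ϵ/210.
Take δ = min(2, ϵ/210). Then 0 < |x + 7| < δ gives both |x + 7| < 2 and |x + 7| < ϵ/210, so |(-x^3 + x^2 - x + 9) − 408| < ϵ.

δ = min(2, ϵ/210)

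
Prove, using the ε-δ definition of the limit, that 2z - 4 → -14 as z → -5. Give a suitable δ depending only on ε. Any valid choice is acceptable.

Let ε > 0. We need δ > 0 so that 0 < |z + 5| < δ implies |(2z - 4) + 14| < ε.
|(2z - 4) + 14| = |2z + 10| = 2|z + 5|.
So 2|z + 5| < ε exactly when |z + 5| < ε/2.
Take δ = ε/2. If 0 < |z + 5| < δ then |(2z - 4) + 14| = 2|z + 5| < 2·(ε/2) = ε.

δ = ε/2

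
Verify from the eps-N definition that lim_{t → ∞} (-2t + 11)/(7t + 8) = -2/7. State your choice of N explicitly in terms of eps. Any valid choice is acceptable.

N = (93/49)/eps

Suppose eps > 0. We seek N > 0 such that t > N implies |(-2t + 11)/(7t + 8) + 2/7| < eps.
(-2t + 11)/(7t + 8) + 2/7 = (7(-2t + 11) − (-2)(7t + 8)) / (7(7t + 8)) = 93/(7(7t + 8)).
For t > 0 we have 7t + 8 > 7t, so |(-2t + 11)/(7t + 8) + 2/7| = 93/(7(7t + 8)) < 93/(7·7t) = (93/49)/t.
Thus |(-2t + 11)/(7t + 8) + 2/7| < eps whenever t > (93/49)/eps.
Take N = (93/49)/eps. If t > N then |(-2t + 11)/(7t + 8) + 2/7| < (93/49)/t < eps.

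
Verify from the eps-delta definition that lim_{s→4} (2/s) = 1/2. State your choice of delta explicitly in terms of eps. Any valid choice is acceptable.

Let eps > 0. We seek delta > 0 such that 0 < |s − 4| < delta implies |2/s − (1/2)| < eps.
|2/s − (1/2)| = 2·|4 − s|/(4·|s|) = 2|s − 4|/(4|s|).
Restrict delta ≤ 2. Then |s − 4| < 2 gives |s| > 2, so 4|s| > 8.
Then |2/s − (1/2)| < 2|s − 4|/8, which is < eps when |s − 4| < 4eps.
Take delta = min(2, 4eps). Then 0 < |s − 4| < delta gives both |s − 4| < 2 and |s − 4| < 4eps, so |2/s − (1/2)| < eps.

delta = min(2, 4eps)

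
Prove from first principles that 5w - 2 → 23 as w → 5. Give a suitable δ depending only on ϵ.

Fix ϵ > 0. We need δ > 0 so that 0 < |w − 5| < δ implies |(5w - 2) − 23| < ϵ.
Since (5w - 2) − 23 = 5(w − 5), we have |(5w - 2) − 23| = 5|w − 5|.
Thus it suffices that |w − 5| < ϵ/5.
Take δ = ϵ/5. If 0 < |w − 5| < δ then |(5w - 2) − 23| = 5|w − 5| < 5·(ϵ/5) = ϵ.

δ = ϵ/5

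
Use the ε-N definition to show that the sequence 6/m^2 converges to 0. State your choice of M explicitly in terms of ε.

M = (6/ε)^{1/2}

Let ε > 0. For m ≥ 1, |6/m^2 − 0| = 6/m^2.
6/m^2 < ε ⇔ m^2 > 6/ε ⇔ m > (6/ε)^{1/2}.
Take M = (6/ε)^{1/2}. Then m > M implies 6/m^2 < ε.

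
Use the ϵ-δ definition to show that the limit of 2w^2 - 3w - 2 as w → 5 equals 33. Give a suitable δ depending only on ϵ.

δ = min(2, ϵ/21)

Fix ϵ > 0. We want δ > 0 such that 0 < |w − 5| < δ implies |(2w^2 - 3w - 2) − 33| < ϵ.
(2w^2 - 3w - 2) − 33 = 2w^2 - 3w - 35 = (w − 5)(2w + 7).
So |(2w^2 - 3w - 2) − 33| = |w − 5|·|2w + 7|.
Assume first that |w − 5| < 2, so |w| < 7. Then |2w + 7| ≤ 2·7 + 7 = 21.
Hence |(2w^2 - 3w - 2) − 33| ≤ 21|w − 5| < ϵ provided |w − 5| < ϵ/21.
Choosing δ = min(2, ϵ/21) ensures both conditions, hence |(2w^2 - 3w - 2) − 33| < ϵ.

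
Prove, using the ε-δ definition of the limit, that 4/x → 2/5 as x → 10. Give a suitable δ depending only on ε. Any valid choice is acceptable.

Let ε > 0 be given. We seek δ > 0 such that 0 < |x − 10| < δ implies |4/x − (2/5)| < ε.
|4/x − (2/5)| = 4·|10 − x|/(10·|x|) = 4|x − 10|/(10|x|).
Restrict δ ≤ 5. Then |x − 10| < 5 gives |x| > 5, so 10|x| > 50.
Then |4/x − (2/5)| < 4|x − 10|/50, which is < ε when |x − 10| < (25/2)ε.
Take δ = min(5, (25/2)ε). Then 0 < |x − 10| < δ gives both |x − 10| < 5 and |x − 10| < (25/2)ε, so |4/x − (2/5)| < ε.

δ = min(5, (25/2)ε)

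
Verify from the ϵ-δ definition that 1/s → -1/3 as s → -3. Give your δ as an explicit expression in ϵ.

Fix ϵ > 0. We seek δ > 0 such that 0 < |s + 3| < δ implies |1/s + 1/3| < ϵ.
|1/s + 1/3| = |-3 − s|/(3·|s|) = |s + 3|/(3|s|).
Restrict δ ≤ 3/2. Then |s + 3| < 3/2 gives |s| > 3/2, so 3|s| > 9/2.
Then |1/s + 1/3| < |s + 3|/(9/2), which is < ϵ when |s + 3| < (9/2)ϵ.
Take δ = min(3/2, (9/2)ϵ). Then 0 < |s + 3| < δ gives both |s + 3| < 3/2 and |s + 3| < (9/2)ϵ, so |1/s + 1/3| < ϵ.

δ = min(3/2, (9/2)ϵ)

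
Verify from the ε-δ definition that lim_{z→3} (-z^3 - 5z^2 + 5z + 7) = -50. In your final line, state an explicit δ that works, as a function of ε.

Let ε > 0. We want δ > 0 such that 0 < |z − 3| < δ implies |(-z^3 - 5z^2 + 5z + 7) + 50| < ε.
(-z^3 - 5z^2 + 5z + 7) + 50 = -z^3 - 5z^2 + 5z + 57 = (z − 3)(-z^2 - 8z - 19).
So |(-z^3 - 5z^2 + 5z + 7) + 50| = |z − 3|·|-z^2 - 8z - 19|.
Require δ ≤ 1. Then |z − 3| < 1 gives |z| < 4, and by the triangle inequality |-z^2 - 8z - 19| ≤ 4^2 + 8·4 + 19 = 67.
Hence |(-z^3 - 5z^2 + 5z + 7) + 50| ≤ 67|z − 3| < ε provided |z − 3| < ε/67.
Take δ = min(1, ε/67). Then 0 < |z − 3| < δ gives both |z − 3| < 1 and |z − 3| < ε/67, so |(-z^3 - 5z^2 + 5z + 7) + 50| < ε.

δ = min(1, ε/67)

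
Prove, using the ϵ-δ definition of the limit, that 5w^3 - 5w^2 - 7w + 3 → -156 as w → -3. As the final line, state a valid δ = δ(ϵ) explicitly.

δ = min(1, ϵ/213)

Let ϵ > 0 be given. We want δ > 0 such that 0 < |w + 3| < δ implies |(5w^3 - 5w^2 - 7w + 3) + 156| < ϵ.
(5w^3 - 5w^2 - 7w + 3) + 156 = 5w^3 - 5w^2 - 7w + 159 = (w + 3)(5w^2 - 20w + 53).
So |(5w^3 - 5w^2 - 7w + 3) + 156| = |w + 3|·|5w^2 - 20w + 53|.
Assume first that |w + 3| < 1, so |w| < 4. Then |5w^2 - 20w + 53| ≤ 5·4^2 + 20·4 + 53 = 213.
Hence |(5w^3 - 5w^2 - 7w + 3) + 156| ≤ 213|w + 3| < ϵ provided |w + 3| < ϵ/213.
Take δ = min(1, ϵ/213). Then 0 < |w + 3| < δ gives both |w + 3| < 1 and |w + 3| < ϵ/213, so |(5w^3 - 5w^2 - 7w + 3) + 156| < ϵ.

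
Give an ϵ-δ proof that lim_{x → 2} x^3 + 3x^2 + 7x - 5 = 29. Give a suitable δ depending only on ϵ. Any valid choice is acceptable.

δ = min(1, ϵ/41)

Fix ϵ > 0. We want δ > 0 such that 0 < |x − 2| < δ implies |(x^3 + 3x^2 + 7x - 5) − 29| < ϵ.
(x^3 + 3x^2 + 7x - 5) − 29 = x^3 + 3x^2 + 7x - 34 = (x − 2)(x^2 + 5x + 17).
So |(x^3 + 3x^2 + 7x - 5) − 29| = |x − 2|·|x^2 + 5x + 17|.
Require δ ≤ 1. Then |x − 2| < 1 gives |x| < 3, and by the triangle inequality |x^2 + 5x + 17| ≤ 3^2 + 5·3 + 17 = 41.
Hence |(x^3 + 3x^2 + 7x - 5) − 29| ≤ 41|x − 2| < ϵ provided |x − 2| < ϵ/41.
Choosing δ = min(1, ϵ/41) ensures both conditions, hence |(x^3 + 3x^2 + 7x - 5) − 29| < ϵ.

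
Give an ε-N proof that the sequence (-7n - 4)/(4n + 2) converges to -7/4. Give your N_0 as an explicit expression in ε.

Let ε > 0. For n ≥ 1, |(-7n - 4)/(4n + 2) + 7/4| = |-2|/(4(4n + 2)) = 2/(4(4n + 2)).
Since 4n + 2 ≥ 4n for n ≥ 1, this is ≤ 2/(4·4n) = (1/8)/n.
So |(-7n - 4)/(4n + 2) + 7/4| < ε whenever n > (1/8)/ε.
Take N_0 = (1/8)/ε. If n > N_0 then |(-7n - 4)/(4n + 2) + 7/4| ≤ (1/8)/n < ε.

N_0 = (1/8)/ε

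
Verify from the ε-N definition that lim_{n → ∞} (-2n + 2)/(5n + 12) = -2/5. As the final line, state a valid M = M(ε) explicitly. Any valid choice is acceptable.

M = (34/25)/ε

Suppose ε > 0. For n ≥ 1, |(-2n + 2)/(5n + 12) + 2/5| = |34|/(5(5n + 12)) = 34/(5(5n + 12)).
Since 5n + 12 ≥ 5n for n ≥ 1, this is ≤ 34/(5·5n) = (34/25)/n.
So |(-2n + 2)/(5n + 12) + 2/5| < ε whenever n > (34/25)/ε.
Take M = (34/25)/ε. If n > M then |(-2n + 2)/(5n + 12) + 2/5| ≤ (34/25)/n < ε.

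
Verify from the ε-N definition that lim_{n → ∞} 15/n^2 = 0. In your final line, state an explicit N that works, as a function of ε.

N = (15/ε)^{1/2}

Suppose ε > 0. For n ≥ 1, |15/n^2 − 0| = 15/n^2.
15/n^2 < ε ⇔ n^2 > 15/ε ⇔ n > (15/ε)^{1/2}.
Take N = (15/ε)^{1/2}. Then n > N implies 15/n^2 < ε.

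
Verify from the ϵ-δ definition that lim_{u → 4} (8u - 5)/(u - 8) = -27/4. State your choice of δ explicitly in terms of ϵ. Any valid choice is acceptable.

Let ϵ > 0. We want δ > 0 with 0 < |u − 4| < δ ⇒ |(8u - 5)/(u - 8) + 27/4| < ϵ.
Combining over a common denominator, (8u - 5)/(u - 8) + 27/4 = [(8u - 5)·(-4) − 27·(u - 8)] / [(-4)·(u - 8)] = -59(u − 4) / ((-4)(u - 8)).
So |(8u - 5)/(u - 8) + 27/4| = 59|u − 4| / (4·|u − 8|).
Require δ ≤ 2, so |u − 8| ≥ |-4| − |u − 4| > 4 − 2 = 2.
Hence |(8u - 5)/(u - 8) + 27/4| < 59|u − 4|/(4·2) = (59/8)|u − 4|, which is < ϵ once |u − 4| < (8/59)ϵ.
Take δ = min(2, (8/59)ϵ). Then 0 < |u − 4| < δ forces both bounds, so |(8u - 5)/(u - 8) + 27/4| < ϵ.

δ = min(2, (8/59)ϵ)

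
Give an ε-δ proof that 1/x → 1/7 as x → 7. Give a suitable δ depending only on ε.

Fix ε > 0. We seek δ > 0 such that 0 < |x − 7| < δ implies |1/x − (1/7)| < ε.
|1/x − (1/7)| = |7 − x|/(7·|x|) = |x − 7|/(7|x|).
Restrict δ ≤ 7/2. Then |x − 7| < 7/2 gives |x| > 7/2, so 7|x| > 49/2.
Then |1/x − (1/7)| < |x − 7|/(49/2), which is < ε when |x − 7| < (49/2)ε.
Take δ = min(7/2, (49/2)ε). Then 0 < |x − 7| < δ gives both |x − 7| < 7/2 and |x − 7| < (49/2)ε, so |1/x − (1/7)| < ε.

δ = min(7/2, (49/2)ε)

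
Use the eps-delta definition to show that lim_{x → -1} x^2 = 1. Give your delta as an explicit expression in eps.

Fix eps > 0. We seek delta > 0 with 0 < |x + 1| < delta ⇒ |x^2 − 1| < eps.
Factor: x^2 − 1 = (x + 1)(x - 1), so |x^2 − 1| = |x + 1|·|x - 1|.
Restrict delta ≤ 1. Then |x + 1| < 1 gives |x| < 2, so by the triangle inequality |x - 1| ≤ 2 + 1 = 3.
Hence |x^2 − 1| ≤ 3|x + 1|, which is < eps once |x + 1| < eps/3.
Take delta = min(1, eps/3). If 0 < |x + 1| < delta then both bounds hold and |x^2 − 1| ≤ 3|x + 1| < 3·(eps/3) = eps.

delta = min(1, eps/3)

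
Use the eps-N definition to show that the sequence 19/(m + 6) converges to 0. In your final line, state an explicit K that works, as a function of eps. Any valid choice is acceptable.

Suppose eps > 0. For m ≥ 1, |19/(m + 6) − 0| = 19/(m + 6) ≤ 19/m.
We need 19/m < eps, i.e. m > 19/eps.
Take K = 19/eps. If m > K then |19/(m + 6)| ≤ 19/m < eps.

K = 19/eps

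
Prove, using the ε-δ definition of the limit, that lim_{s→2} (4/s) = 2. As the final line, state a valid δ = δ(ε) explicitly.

δ = min(1, (1/2)ε)

Suppose ε > 0. We seek δ > 0 such that 0 < |s − 2| < δ implies |4/s − 2| < ε.
|4/s − 2| = 4·|2 − s|/(2·|s|) = 4|s − 2|/(2|s|).
Restrict δ ≤ 1. Then |s − 2| < 1 gives |s| > 1, so 2|s| > 2.
Then |4/s − 2| < 4|s − 2|/2, which is < ε when |s − 2| < (1/2)ε.
Take δ = min(1, (1/2)ε). Then 0 < |s − 2| < δ gives both |s − 2| < 1 and |s − 2| < (1/2)ε, so |4/s − 2| < ε.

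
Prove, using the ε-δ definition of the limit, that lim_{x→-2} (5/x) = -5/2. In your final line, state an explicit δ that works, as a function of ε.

δ = min(1, (2/5)ε)

Suppose ε > 0. We seek δ > 0 such that 0 < |x + 2| < δ implies |5/x + 5/2| < ε.
|5/x + 5/2| = 5·|-2 − x|/(2·|x|) = 5|x + 2|/(2|x|).
Restrict δ ≤ 1. Then |x + 2| < 1 gives |x| > 1, so 2|x| > 2.
Then |5/x + 5/2| < 5|x + 2|/2, which is < ε when |x + 2| < (2/5)ε.
Take δ = min(1, (2/5)ε). Then 0 < |x + 2| < δ gives both |x + 2| < 1 and |x + 2| < (2/5)ε, so |5/x + 5/2| < ε.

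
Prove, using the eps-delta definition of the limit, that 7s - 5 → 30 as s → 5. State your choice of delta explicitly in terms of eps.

delta = eps/7

Suppose eps > 0. We need delta > 0 so that 0 < |s − 5| < delta implies |(7s - 5) − 30| < eps.
Since (7s - 5) − 30 = 7(s − 5), we have |(7s - 5) − 30| = 7|s − 5|.
So 7|s − 5| < eps exactly when |s − 5| < eps/7.
Choosing delta = eps/7 gives |(7s - 5) − 30| = 7|s − 5| < eps whenever |s − 5| < delta.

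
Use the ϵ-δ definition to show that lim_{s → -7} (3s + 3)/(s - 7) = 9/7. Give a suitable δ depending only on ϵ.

δ = min(7, (49/12)ϵ)

Fix ϵ > 0. We want δ > 0 with 0 < |s + 7| < δ ⇒ |(3s + 3)/(s - 7) − (9/7)| < ϵ.
Combining over a common denominator, (3s + 3)/(s - 7) − (9/7) = [(3s + 3)·(-14) − (-18)·(s - 7)] / [(-14)·(s - 7)] = -24(s + 7) / ((-14)(s - 7)).
So |(3s + 3)/(s - 7) − (9/7)| = 24|s + 7| / (14·|s − 7|).
Require δ ≤ 7, so |s − 7| ≥ |-14| − |s + 7| > 14 − 7 = 7.
Hence |(3s + 3)/(s - 7) − (9/7)| < 24|s + 7|/(14·7) = (12/49)|s + 7|, which is < ϵ once |s + 7| < (49/12)ϵ.
Take δ = min(7, (49/12)ϵ). Then 0 < |s + 7| < δ forces both bounds, so |(3s + 3)/(s - 7) − (9/7)| < ϵ.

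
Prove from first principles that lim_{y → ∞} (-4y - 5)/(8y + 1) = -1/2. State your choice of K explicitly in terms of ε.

K = (9/16)/ε

Suppose ε > 0. We seek K > 0 such that y > K implies |(-4y - 5)/(8y + 1) + 1/2| < ε.
(-4y - 5)/(8y + 1) + 1/2 = (8(-4y - 5) − (-4)(8y + 1)) / (8(8y + 1)) = -36/(8(8y + 1)).
For y > 0 we have 8y + 1 > 8y, so |(-4y - 5)/(8y + 1) + 1/2| = 36/(8(8y + 1)) < 36/(8·8y) = (9/16)/y.
Thus |(-4y - 5)/(8y + 1) + 1/2| < ε whenever y > (9/16)/ε.
Take K = (9/16)/ε. If y > K then |(-4y - 5)/(8y + 1) + 1/2| < (9/16)/y < ε.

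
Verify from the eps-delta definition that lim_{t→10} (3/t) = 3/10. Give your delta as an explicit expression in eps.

delta = min(5, (50/3)eps)

Let eps > 0 be given. We seek delta > 0 such that 0 < |t − 10| < delta implies |3/t − (3/10)| < eps.
|3/t − (3/10)| = 3·|10 − t|/(10·|t|) = 3|t − 10|/(10|t|).
Require delta ≤ 5 so that |t| > 10 − 5 = 5, hence 10|t| > 50.
Then |3/t − (3/10)| < 3|t − 10|/50, which is < eps when |t − 10| < (50/3)eps.
Take delta = min(5, (50/3)eps). Then 0 < |t − 10| < delta gives both |t − 10| < 5 and |t − 10| < (50/3)eps, so |3/t − (3/10)| < eps.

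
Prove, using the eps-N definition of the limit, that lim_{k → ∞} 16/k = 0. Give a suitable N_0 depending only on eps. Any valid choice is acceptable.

N_0 = 16/eps

Fix eps > 0. For k ≥ 1, |16/k − 0| = 16/(k) ≤ 16/k.
We need 16/k < eps, i.e. k > 16/eps.
Take N_0 = 16/eps. If k > N_0 then |16/k| ≤ 16/k < eps.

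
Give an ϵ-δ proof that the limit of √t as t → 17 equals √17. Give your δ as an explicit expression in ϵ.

δ = min(17, √17·ϵ)

Suppose ϵ > 0. We want δ > 0 such that 0 < |t − 17| < δ implies |√t − √17| < ϵ.
Rationalise: √t − √17 = (t − 17)/(√t + √17), so |√t − √17| = |t − 17|/(√t + √17).
Restrict δ ≤ 17 so that |t − 17| < 17 forces t > 0, and then √t + √17 > √17.
Hence |√t − √17| < |t − 17|/√17, which is < ϵ once |t − 17| < √17·ϵ.
Take δ = min(17, √17·ϵ). If 0 < |t − 17| < δ then t > 0 and |√t − √17| < |t − 17|/√17 < ϵ.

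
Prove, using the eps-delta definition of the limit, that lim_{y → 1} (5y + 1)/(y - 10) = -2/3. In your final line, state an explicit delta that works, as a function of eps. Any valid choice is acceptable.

Fix eps > 0. We want delta > 0 with 0 < |y − 1| < delta ⇒ |(5y + 1)/(y - 10) + 2/3| < eps.
Combining over a common denominator, (5y + 1)/(y - 10) + 2/3 = [(5y + 1)·(-9) − 6·(y - 10)] / [(-9)·(y - 10)] = -51(y − 1) / ((-9)(y - 10)).
So |(5y + 1)/(y - 10) + 2/3| = 51|y − 1| / (9·|y − 10|).
Require delta ≤ 9/2, so |y − 10| ≥ |-9| − |y − 1| > 9 − 9/2 = 9/2.
Hence |(5y + 1)/(y - 10) + 2/3| < 51|y − 1|/(9·(9/2)) = (34/27)|y − 1|, which is < eps once |y − 1| < (27/34)eps.
Take delta = min(9/2, (27/34)eps). Then 0 < |y − 1| < delta forces both bounds, so |(5y + 1)/(y - 10) + 2/3| < eps.

delta = min(9/2, (27/34)eps)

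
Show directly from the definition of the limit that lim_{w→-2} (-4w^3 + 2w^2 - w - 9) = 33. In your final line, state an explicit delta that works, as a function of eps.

delta = min(1, eps/87)

Fix eps > 0. We want delta > 0 such that 0 < |w + 2| < delta implies |(-4w^3 + 2w^2 - w - 9) − 33| < eps.
(-4w^3 + 2w^2 - w - 9) − 33 = -4w^3 + 2w^2 - w - 42 = (w + 2)(-4w^2 + 10w - 21).
So |(-4w^3 + 2w^2 - w - 9) − 33| = |w + 2|·|-4w^2 + 10w - 21|.
Require delta ≤ 1. Then |w + 2| < 1 gives |w| < 3, and by the triangle inequality |-4w^2 + 10w - 21| ≤ 4·3^2 + 10·3 + 21 = 87.
Hence |(-4w^3 + 2w^2 - w - 9) − 33| ≤ 87|w + 2| < eps provided |w + 2| < eps/87.
Take delta = min(1, eps/87). Then 0 < |w + 2| < delta gives both |w + 2| < 1 and |w + 2| < eps/87, so |(-4w^3 + 2w^2 - w - 9) − 33| < eps.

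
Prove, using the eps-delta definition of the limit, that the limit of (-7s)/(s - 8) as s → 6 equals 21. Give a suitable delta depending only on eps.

Let eps > 0 be given. We want delta > 0 with 0 < |s − 6| < delta ⇒ |(-7s)/(s - 8) − 21| < eps.
Combining over a common denominator, (-7s)/(s - 8) − 21 = [(-7s)·(-2) − (-42)·(s - 8)] / [(-2)·(s - 8)] = 56(s − 6) / ((-2)(s - 8)).
So |(-7s)/(s - 8) − 21| = 56|s − 6| / (2·|s − 8|).
Require delta ≤ 1, so |s − 8| ≥ |-2| − |s − 6| > 2 − 1 = 1.
Hence |(-7s)/(s - 8) − 21| < 56|s − 6|/(2·1) = 28|s − 6|, which is < eps once |s − 6| < (1/28)eps.
Take delta = min(1, (1/28)eps). Then 0 < |s − 6| < delta forces both bounds, so |(-7s)/(s - 8) − 21| < eps.

delta = min(1, (1/28)eps)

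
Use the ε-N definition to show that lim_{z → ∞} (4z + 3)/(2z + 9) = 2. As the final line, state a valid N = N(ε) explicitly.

Let ε > 0 be given. We seek N > 0 such that z > N implies |(4z + 3)/(2z + 9) − 2| < ε.
(4z + 3)/(2z + 9) − 2 = (2(4z + 3) − 4(2z + 9)) / (2(2z + 9)) = -30/(2(2z + 9)).
For z > 0 we have 2z + 9 > 2z, so |(4z + 3)/(2z + 9) − 2| = 30/(2(2z + 9)) < 30/(2·2z) = (15/2)/z.
Thus |(4z + 3)/(2z + 9) − 2| < ε whenever z > (15/2)/ε.
Take N = (15/2)/ε. If z > N then |(4z + 3)/(2z + 9) − 2| < (15/2)/z < ε.

N = (15/2)/ε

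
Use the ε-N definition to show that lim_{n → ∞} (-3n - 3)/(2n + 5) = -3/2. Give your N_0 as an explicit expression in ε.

Suppose ε > 0. For n ≥ 1, |(-3n - 3)/(2n + 5) + 3/2| = |9|/(2(2n + 5)) = 9/(2(2n + 5)).
Since 2n + 5 ≥ 2n for n ≥ 1, this is ≤ 9/(2·2n) = (9/4)/n.
So |(-3n - 3)/(2n + 5) + 3/2| < ε whenever n > (9/4)/ε.
Take N_0 = (9/4)/ε. If n > N_0 then |(-3n - 3)/(2n + 5) + 3/2| ≤ (9/4)/n < ε.

N_0 = (9/4)/ε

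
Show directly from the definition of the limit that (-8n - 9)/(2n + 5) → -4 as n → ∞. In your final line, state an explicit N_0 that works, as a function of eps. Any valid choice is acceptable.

N_0 = (11/2)/eps

Suppose eps > 0. For n ≥ 1, |(-8n - 9)/(2n + 5) + 4| = |22|/(2(2n + 5)) = 22/(2(2n + 5)).
Since 2n + 5 ≥ 2n for n ≥ 1, this is ≤ 22/(2·2n) = (11/2)/n.
So |(-8n - 9)/(2n + 5) + 4| < eps whenever n > (11/2)/eps.
Take N_0 = (11/2)/eps. If n > N_0 then |(-8n - 9)/(2n + 5) + 4| ≤ (11/2)/n < eps.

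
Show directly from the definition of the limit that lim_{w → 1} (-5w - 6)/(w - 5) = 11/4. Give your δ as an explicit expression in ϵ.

Let ϵ > 0. We want δ > 0 with 0 < |w − 1| < δ ⇒ |(-5w - 6)/(w - 5) − (11/4)| < ϵ.
Combining over a common denominator, (-5w - 6)/(w - 5) − (11/4) = [(-5w - 6)·(-4) − (-11)·(w - 5)] / [(-4)·(w - 5)] = 31(w − 1) / ((-4)(w - 5)).
So |(-5w - 6)/(w - 5) − (11/4)| = 31|w − 1| / (4·|w − 5|).
Require δ ≤ 2, so |w − 5| ≥ |-4| − |w − 1| > 4 − 2 = 2.
Hence |(-5w - 6)/(w - 5) − (11/4)| < 31|w − 1|/(4·2) = (31/8)|w − 1|, which is < ϵ once |w − 1| < (8/31)ϵ.
Take δ = min(2, (8/31)ϵ). Then 0 < |w − 1| < δ forces both bounds, so |(-5w - 6)/(w - 5) − (11/4)| < ϵ.

δ = min(2, (8/31)ϵ)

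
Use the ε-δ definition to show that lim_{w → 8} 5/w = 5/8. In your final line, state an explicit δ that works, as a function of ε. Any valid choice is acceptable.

δ = min(4, (32/5)ε)

Fix ε > 0. We seek δ > 0 such that 0 < |w − 8| < δ implies |5/w − (5/8)| < ε.
|5/w − (5/8)| = 5·|8 − w|/(8·|w|) = 5|w − 8|/(8|w|).
Restrict δ ≤ 4. Then |w − 8| < 4 gives |w| > 4, so 8|w| > 32.
Then |5/w − (5/8)| < 5|w − 8|/32, which is < ε when |w − 8| < (32/5)ε.
Take δ = min(4, (32/5)ε). Then 0 < |w − 8| < δ gives both |w − 8| < 4 and |w − 8| < (32/5)ε, so |5/w − (5/8)| < ε.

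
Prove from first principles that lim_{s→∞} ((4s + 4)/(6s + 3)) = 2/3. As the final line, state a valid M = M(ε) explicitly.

M = (1/3)/ε

Let ε > 0. We seek M > 0 such that s > M implies |(4s + 4)/(6s + 3) − (2/3)| < ε.
(4s + 4)/(6s + 3) − (2/3) = (6(4s + 4) − 4(6s + 3)) / (6(6s + 3)) = 12/(6(6s + 3)).
For s > 0 we have 6s + 3 > 6s, so |(4s + 4)/(6s + 3) − (2/3)| = 12/(6(6s + 3)) < 12/(6·6s) = (1/3)/s.
Thus |(4s + 4)/(6s + 3) − (2/3)| < ε whenever s > (1/3)/ε.
Take M = (1/3)/ε. If s > M then |(4s + 4)/(6s + 3) − (2/3)| < (1/3)/s < ε.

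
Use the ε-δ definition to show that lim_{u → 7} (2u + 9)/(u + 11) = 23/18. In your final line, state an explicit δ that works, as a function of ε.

δ = min(9, (162/13)ε)

Fix ε > 0. We want δ > 0 with 0 < |u − 7| < δ ⇒ |(2u + 9)/(u + 11) − (23/18)| < ε.
Combining over a common denominator, (2u + 9)/(u + 11) − (23/18) = [(2u + 9)·18 − 23·(u + 11)] / [18·(u + 11)] = 13(u − 7) / (18(u + 11)).
So |(2u + 9)/(u + 11) − (23/18)| = 13|u − 7| / (18·|u + 11|).
Require δ ≤ 9, so |u + 11| ≥ |18| − |u − 7| > 18 − 9 = 9.
Hence |(2u + 9)/(u + 11) − (23/18)| < 13|u − 7|/(18·9) = (13/162)|u − 7|, which is < ε once |u − 7| < (162/13)ε.
Take δ = min(9, (162/13)ε). Then 0 < |u − 7| < δ forces both bounds, so |(2u + 9)/(u + 11) − (23/18)| < ε.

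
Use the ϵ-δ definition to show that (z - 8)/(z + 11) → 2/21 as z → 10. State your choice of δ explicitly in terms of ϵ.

Suppose ϵ > 0. We want δ > 0 with 0 < |z − 10| < δ ⇒ |(z - 8)/(z + 11) − (2/21)| < ϵ.
Combining over a common denominator, (z - 8)/(z + 11) − (2/21) = [(z - 8)·21 − 2·(z + 11)] / [21·(z + 11)] = 19(z − 10) / (21(z + 11)).
So |(z - 8)/(z + 11) − (2/21)| = 19|z − 10| / (21·|z + 11|).
Restrict δ ≤ 21/2. Then |z − 10| < 21/2 gives |z + 11| = |(z − 10) + 21| ≥ 21 − 21/2 = 21/2.
Hence |(z - 8)/(z + 11) − (2/21)| < 19|z − 10|/(21·(21/2)) = (38/441)|z − 10|, which is < ϵ once |z − 10| < (441/38)ϵ.
Take δ = min(21/2, (441/38)ϵ). Then 0 < |z − 10| < δ forces both bounds, so |(z - 8)/(z + 11) − (2/21)| < ϵ.

δ = min(21/2, (441/38)ϵ)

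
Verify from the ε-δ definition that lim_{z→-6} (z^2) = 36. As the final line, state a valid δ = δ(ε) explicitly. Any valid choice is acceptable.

δ = min(1, ε/13)

Let ε > 0 be given. We seek δ > 0 with 0 < |z + 6| < δ ⇒ |z^2 − 36| < ε.
Factor: z^2 − 36 = (z + 6)(z - 6), so |z^2 − 36| = |z + 6|·|z - 6|.
Impose δ ≤ 1 so that |z| < 7; then |z - 6| ≤ 13.
Hence |z^2 − 36| ≤ 13|z + 6|, which is < ε once |z + 6| < ε/13.
Take δ = min(1, ε/13). If 0 < |z + 6| < δ then both bounds hold and |z^2 − 36| ≤ 13|z + 6| < 13·(ε/13) = ε.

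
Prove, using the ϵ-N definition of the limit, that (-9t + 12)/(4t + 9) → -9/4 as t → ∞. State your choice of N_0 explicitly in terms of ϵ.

N_0 = (129/16)/ϵ

Let ϵ > 0. We seek N_0 > 0 such that t > N_0 implies |(-9t + 12)/(4t + 9) + 9/4| < ϵ.
(-9t + 12)/(4t + 9) + 9/4 = (4(-9t + 12) − (-9)(4t + 9)) / (4(4t + 9)) = 129/(4(4t + 9)).
For t > 0 we have 4t + 9 > 4t, so |(-9t + 12)/(4t + 9) + 9/4| = 129/(4(4t + 9)) < 129/(4·4t) = (129/16)/t.
Thus |(-9t + 12)/(4t + 9) + 9/4| < ϵ whenever t > (129/16)/ϵ.
Take N_0 = (129/16)/ϵ. If t > N_0 then |(-9t + 12)/(4t + 9) + 9/4| < (129/16)/t < ϵ.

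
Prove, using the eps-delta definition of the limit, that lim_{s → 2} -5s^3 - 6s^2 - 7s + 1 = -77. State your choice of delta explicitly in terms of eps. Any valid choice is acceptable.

Suppose eps > 0. We want delta > 0 such that 0 < |s − 2| < delta implies |(-5s^3 - 6s^2 - 7s + 1) + 77| < eps.
(-5s^3 - 6s^2 - 7s + 1) + 77 = -5s^3 - 6s^2 - 7s + 78 = (s − 2)(-5s^2 - 16s - 39).
So |(-5s^3 - 6s^2 - 7s + 1) + 77| = |s − 2|·|-5s^2 - 16s - 39|.
Require delta ≤ 1. Then |s − 2| < 1 gives |s| < 3, and by the triangle inequality |-5s^2 - 16s - 39| ≤ 5·3^2 + 16·3 + 39 = 132.
Hence |(-5s^3 - 6s^2 - 7s + 1) + 77| ≤ 132|s − 2| < eps provided |s − 2| < eps/132.
Choosing delta = min(1, eps/132) ensures both conditions, hence |(-5s^3 - 6s^2 - 7s + 1) + 77| < eps.

delta = min(1, eps/132)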